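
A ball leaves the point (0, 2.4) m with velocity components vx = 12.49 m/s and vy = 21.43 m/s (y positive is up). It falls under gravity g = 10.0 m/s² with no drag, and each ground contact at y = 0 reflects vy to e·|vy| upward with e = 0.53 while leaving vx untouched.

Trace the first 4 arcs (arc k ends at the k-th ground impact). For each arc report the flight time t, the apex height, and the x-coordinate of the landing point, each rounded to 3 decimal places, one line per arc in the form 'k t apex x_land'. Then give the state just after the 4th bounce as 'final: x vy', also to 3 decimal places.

1 4.395 25.362 54.896
2 2.387 7.124 84.714
3 1.265 2.001 100.518
4 0.671 0.562 108.893
final: 108.893 1.777

Arc 1: start y=2.400, vy=21.430 → t=4.395, apex=25.362, x_land=54.896, impact vy=-22.522
  bounce: vy ← 0.53·22.522 = 11.937
Arc 2: start y=0.000, vy=11.937 → t=2.387, apex=7.124, x_land=84.714, impact vy=-11.937
  bounce: vy ← 0.53·11.937 = 6.326
Arc 3: start y=0.000, vy=6.326 → t=1.265, apex=2.001, x_land=100.518, impact vy=-6.326
  bounce: vy ← 0.53·6.326 = 3.353
Arc 4: start y=0.000, vy=3.353 → t=0.671, apex=0.562, x_land=108.893, impact vy=-3.353
  bounce: vy ← 0.53·3.353 = 1.777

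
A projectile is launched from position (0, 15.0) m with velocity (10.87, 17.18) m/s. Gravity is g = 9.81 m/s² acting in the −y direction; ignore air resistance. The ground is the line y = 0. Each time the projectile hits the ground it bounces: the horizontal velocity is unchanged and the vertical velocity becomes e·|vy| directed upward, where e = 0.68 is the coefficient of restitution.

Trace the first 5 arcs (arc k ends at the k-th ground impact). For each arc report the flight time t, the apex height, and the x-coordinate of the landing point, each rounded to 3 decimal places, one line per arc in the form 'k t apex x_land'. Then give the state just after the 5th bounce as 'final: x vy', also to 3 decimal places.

1 4.226 30.043 45.938
2 3.366 13.892 82.525
3 2.289 6.424 107.404
4 1.556 2.970 124.322
5 1.058 1.373 135.826
final: 135.826 3.530

Arc 1: start y=15.000, vy=17.180 → t=4.226, apex=30.043, x_land=45.938, impact vy=-24.279
  bounce: vy ← 0.68·24.279 = 16.509
Arc 2: start y=0.000, vy=16.509 → t=3.366, apex=13.892, x_land=82.525, impact vy=-16.509
  bounce: vy ← 0.68·16.509 = 11.226
Arc 3: start y=0.000, vy=11.226 → t=2.289, apex=6.424, x_land=107.404, impact vy=-11.226
  bounce: vy ← 0.68·11.226 = 7.634
Arc 4: start y=0.000, vy=7.634 → t=1.556, apex=2.970, x_land=124.322, impact vy=-7.634
  bounce: vy ← 0.68·7.634 = 5.191
Arc 5: start y=0.000, vy=5.191 → t=1.058, apex=1.373, x_land=135.826, impact vy=-5.191
  bounce: vy ← 0.68·5.191 = 3.530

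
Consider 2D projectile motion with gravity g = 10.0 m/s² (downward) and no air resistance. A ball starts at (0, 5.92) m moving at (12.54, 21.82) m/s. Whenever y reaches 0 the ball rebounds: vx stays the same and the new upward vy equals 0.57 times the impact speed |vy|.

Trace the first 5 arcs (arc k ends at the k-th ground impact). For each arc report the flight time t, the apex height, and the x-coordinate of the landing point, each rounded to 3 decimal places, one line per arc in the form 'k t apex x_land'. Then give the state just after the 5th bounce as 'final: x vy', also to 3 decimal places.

Arc 1: start y=5.920, vy=21.820 → t=4.620, apex=29.726, x_land=57.938, impact vy=-24.383
  bounce: vy ← 0.57·24.383 = 13.898
Arc 2: start y=0.000, vy=13.898 → t=2.780, apex=9.658, x_land=92.795, impact vy=-13.898
  bounce: vy ← 0.57·13.898 = 7.922
Arc 3: start y=0.000, vy=7.922 → t=1.584, apex=3.138, x_land=112.663, impact vy=-7.922
  bounce: vy ← 0.57·7.922 = 4.515
Arc 4: start y=0.000, vy=4.515 → t=0.903, apex=1.019, x_land=123.988, impact vy=-4.515
  bounce: vy ← 0.57·4.515 = 2.574
Arc 5: start y=0.000, vy=2.574 → t=0.515, apex=0.331, x_land=130.443, impact vy=-2.574
  bounce: vy ← 0.57·2.574 = 1.467

1 4.620 29.726 57.938
2 2.780 9.658 92.795
3 1.584 3.138 112.663
4 0.903 1.019 123.988
5 0.515 0.331 130.443
final: 130.443 1.467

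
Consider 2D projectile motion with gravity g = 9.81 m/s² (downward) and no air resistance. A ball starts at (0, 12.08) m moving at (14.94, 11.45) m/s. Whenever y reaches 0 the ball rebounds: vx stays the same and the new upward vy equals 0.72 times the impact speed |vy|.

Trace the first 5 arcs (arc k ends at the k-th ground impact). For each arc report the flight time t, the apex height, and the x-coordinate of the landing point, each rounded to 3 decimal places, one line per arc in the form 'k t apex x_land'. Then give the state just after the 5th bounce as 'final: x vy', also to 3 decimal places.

Arc 1: start y=12.080, vy=11.450 → t=3.123, apex=18.762, x_land=46.657, impact vy=-19.186
  bounce: vy ← 0.72·19.186 = 13.814
Arc 2: start y=0.000, vy=13.814 → t=2.816, apex=9.726, x_land=88.733, impact vy=-13.814
  bounce: vy ← 0.72·13.814 = 9.946
Arc 3: start y=0.000, vy=9.946 → t=2.028, apex=5.042, x_land=119.028, impact vy=-9.946
  bounce: vy ← 0.72·9.946 = 7.161
Arc 4: start y=0.000, vy=7.161 → t=1.460, apex=2.614, x_land=140.840, impact vy=-7.161
  bounce: vy ← 0.72·7.161 = 5.156
Arc 5: start y=0.000, vy=5.156 → t=1.051, apex=1.355, x_land=156.545, impact vy=-5.156
  bounce: vy ← 0.72·5.156 = 3.712

1 3.123 18.762 46.657
2 2.816 9.726 88.733
3 2.028 5.042 119.028
4 1.460 2.614 140.840
5 1.051 1.355 156.545
final: 156.545 3.712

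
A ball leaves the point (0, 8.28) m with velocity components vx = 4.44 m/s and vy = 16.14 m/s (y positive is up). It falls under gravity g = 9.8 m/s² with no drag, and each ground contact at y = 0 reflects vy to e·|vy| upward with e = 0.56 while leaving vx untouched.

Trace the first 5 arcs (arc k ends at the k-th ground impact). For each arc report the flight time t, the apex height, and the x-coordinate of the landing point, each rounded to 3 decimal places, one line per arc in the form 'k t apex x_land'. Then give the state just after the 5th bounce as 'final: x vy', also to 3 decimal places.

Arc 1: start y=8.280, vy=16.140 → t=3.745, apex=21.571, x_land=16.628, impact vy=-20.562
  bounce: vy ← 0.56·20.562 = 11.515
Arc 2: start y=0.000, vy=11.515 → t=2.350, apex=6.765, x_land=27.062, impact vy=-11.515
  bounce: vy ← 0.56·11.515 = 6.448
Arc 3: start y=0.000, vy=6.448 → t=1.316, apex=2.121, x_land=32.905, impact vy=-6.448
  bounce: vy ← 0.56·6.448 = 3.611
Arc 4: start y=0.000, vy=3.611 → t=0.737, apex=0.665, x_land=36.177, impact vy=-3.611
  bounce: vy ← 0.56·3.611 = 2.022
Arc 5: start y=0.000, vy=2.022 → t=0.413, apex=0.209, x_land=38.009, impact vy=-2.022
  bounce: vy ← 0.56·2.022 = 1.132

1 3.745 21.571 16.628
2 2.350 6.765 27.062
3 1.316 2.121 32.905
4 0.737 0.665 36.177
5 0.413 0.209 38.009
final: 38.009 1.132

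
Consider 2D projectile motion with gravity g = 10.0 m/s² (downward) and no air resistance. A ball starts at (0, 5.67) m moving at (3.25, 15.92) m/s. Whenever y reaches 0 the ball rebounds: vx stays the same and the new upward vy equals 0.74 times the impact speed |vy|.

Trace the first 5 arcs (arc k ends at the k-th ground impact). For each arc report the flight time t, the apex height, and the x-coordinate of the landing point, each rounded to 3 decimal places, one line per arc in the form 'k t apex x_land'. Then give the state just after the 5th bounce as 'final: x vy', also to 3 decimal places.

Arc 1: start y=5.670, vy=15.920 → t=3.507, apex=18.342, x_land=11.399, impact vy=-19.153
  bounce: vy ← 0.74·19.153 = 14.173
Arc 2: start y=0.000, vy=14.173 → t=2.835, apex=10.044, x_land=20.612, impact vy=-14.173
  bounce: vy ← 0.74·14.173 = 10.488
Arc 3: start y=0.000, vy=10.488 → t=2.098, apex=5.500, x_land=27.429, impact vy=-10.488
  bounce: vy ← 0.74·10.488 = 7.761
Arc 4: start y=0.000, vy=7.761 → t=1.552, apex=3.012, x_land=32.474, impact vy=-7.761
  bounce: vy ← 0.74·7.761 = 5.743
Arc 5: start y=0.000, vy=5.743 → t=1.149, apex=1.649, x_land=36.207, impact vy=-5.743
  bounce: vy ← 0.74·5.743 = 4.250

1 3.507 18.342 11.399
2 2.835 10.044 20.612
3 2.098 5.500 27.429
4 1.552 3.012 32.474
5 1.149 1.649 36.207
final: 36.207 4.250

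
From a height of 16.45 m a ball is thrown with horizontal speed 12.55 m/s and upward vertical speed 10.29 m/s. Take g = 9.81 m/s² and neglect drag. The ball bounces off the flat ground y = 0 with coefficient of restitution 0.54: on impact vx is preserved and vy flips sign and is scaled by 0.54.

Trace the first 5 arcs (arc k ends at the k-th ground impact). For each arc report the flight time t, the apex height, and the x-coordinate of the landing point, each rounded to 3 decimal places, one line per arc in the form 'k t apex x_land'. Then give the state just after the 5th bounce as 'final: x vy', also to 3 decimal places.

1 3.159 21.847 39.650
2 2.279 6.371 68.255
3 1.231 1.858 83.702
4 0.665 0.542 92.043
5 0.359 0.158 96.547
final: 96.547 0.951

Arc 1: start y=16.450, vy=10.290 → t=3.159, apex=21.847, x_land=39.650, impact vy=-20.703
  bounce: vy ← 0.54·20.703 = 11.180
Arc 2: start y=0.000, vy=11.180 → t=2.279, apex=6.371, x_land=68.255, impact vy=-11.180
  bounce: vy ← 0.54·11.180 = 6.037
Arc 3: start y=0.000, vy=6.037 → t=1.231, apex=1.858, x_land=83.702, impact vy=-6.037
  bounce: vy ← 0.54·6.037 = 3.260
Arc 4: start y=0.000, vy=3.260 → t=0.665, apex=0.542, x_land=92.043, impact vy=-3.260
  bounce: vy ← 0.54·3.260 = 1.760
Arc 5: start y=0.000, vy=1.760 → t=0.359, apex=0.158, x_land=96.547, impact vy=-1.760
  bounce: vy ← 0.54·1.760 = 0.951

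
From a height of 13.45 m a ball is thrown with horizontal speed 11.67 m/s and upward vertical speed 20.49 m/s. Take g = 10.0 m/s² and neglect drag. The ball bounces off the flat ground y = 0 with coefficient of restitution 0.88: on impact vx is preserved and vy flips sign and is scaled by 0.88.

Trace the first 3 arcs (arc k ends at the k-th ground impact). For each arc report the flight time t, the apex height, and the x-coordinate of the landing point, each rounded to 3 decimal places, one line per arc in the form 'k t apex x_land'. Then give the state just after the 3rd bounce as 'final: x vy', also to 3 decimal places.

1 4.674 34.442 54.541
2 4.619 26.672 108.447
3 4.065 20.655 155.885
final: 155.885 17.886

Arc 1: start y=13.450, vy=20.490 → t=4.674, apex=34.442, x_land=54.541, impact vy=-26.246
  bounce: vy ← 0.88·26.246 = 23.096
Arc 2: start y=0.000, vy=23.096 → t=4.619, apex=26.672, x_land=108.447, impact vy=-23.096
  bounce: vy ← 0.88·23.096 = 20.325
Arc 3: start y=0.000, vy=20.325 → t=4.065, apex=20.655, x_land=155.885, impact vy=-20.325
  bounce: vy ← 0.88·20.325 = 17.886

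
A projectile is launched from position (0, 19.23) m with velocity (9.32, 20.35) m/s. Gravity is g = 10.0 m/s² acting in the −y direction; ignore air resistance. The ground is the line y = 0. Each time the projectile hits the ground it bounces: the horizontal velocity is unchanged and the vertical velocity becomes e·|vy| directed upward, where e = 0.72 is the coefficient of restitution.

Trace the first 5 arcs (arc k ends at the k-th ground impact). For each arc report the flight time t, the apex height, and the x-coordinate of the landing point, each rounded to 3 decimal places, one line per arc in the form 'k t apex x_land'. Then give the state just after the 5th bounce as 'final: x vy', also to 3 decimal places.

Arc 1: start y=19.230, vy=20.350 → t=4.861, apex=39.936, x_land=45.306, impact vy=-28.262
  bounce: vy ← 0.72·28.262 = 20.348
Arc 2: start y=0.000, vy=20.348 → t=4.070, apex=20.703, x_land=83.236, impact vy=-20.348
  bounce: vy ← 0.72·20.348 = 14.651
Arc 3: start y=0.000, vy=14.651 → t=2.930, apex=10.732, x_land=110.545, impact vy=-14.651
  bounce: vy ← 0.72·14.651 = 10.549
Arc 4: start y=0.000, vy=10.549 → t=2.110, apex=5.564, x_land=130.207, impact vy=-10.549
  bounce: vy ← 0.72·10.549 = 7.595
Arc 5: start y=0.000, vy=7.595 → t=1.519, apex=2.884, x_land=144.364, impact vy=-7.595
  bounce: vy ← 0.72·7.595 = 5.468

1 4.861 39.936 45.306
2 4.070 20.703 83.236
3 2.930 10.732 110.545
4 2.110 5.564 130.207
5 1.519 2.884 144.364
final: 144.364 5.468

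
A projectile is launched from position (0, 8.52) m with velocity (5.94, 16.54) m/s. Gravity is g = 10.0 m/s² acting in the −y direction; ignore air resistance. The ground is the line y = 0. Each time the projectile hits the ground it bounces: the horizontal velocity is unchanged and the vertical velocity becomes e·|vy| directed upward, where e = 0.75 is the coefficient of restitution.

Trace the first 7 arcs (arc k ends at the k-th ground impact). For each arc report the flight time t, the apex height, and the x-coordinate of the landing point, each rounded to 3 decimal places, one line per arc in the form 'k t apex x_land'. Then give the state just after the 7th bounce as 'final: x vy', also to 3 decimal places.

1 3.761 22.199 22.341
2 3.161 12.487 41.115
3 2.370 7.024 55.195
4 1.778 3.951 65.755
5 1.333 2.222 73.676
6 1.000 1.250 79.616
7 0.750 0.703 84.071
final: 84.071 2.813

Arc 1: start y=8.520, vy=16.540 → t=3.761, apex=22.199, x_land=22.341, impact vy=-21.071
  bounce: vy ← 0.75·21.071 = 15.803
Arc 2: start y=0.000, vy=15.803 → t=3.161, apex=12.487, x_land=41.115, impact vy=-15.803
  bounce: vy ← 0.75·15.803 = 11.852
Arc 3: start y=0.000, vy=11.852 → t=2.370, apex=7.024, x_land=55.195, impact vy=-11.852
  bounce: vy ← 0.75·11.852 = 8.889
Arc 4: start y=0.000, vy=8.889 → t=1.778, apex=3.951, x_land=65.755, impact vy=-8.889
  bounce: vy ← 0.75·8.889 = 6.667
Arc 5: start y=0.000, vy=6.667 → t=1.333, apex=2.222, x_land=73.676, impact vy=-6.667
  bounce: vy ← 0.75·6.667 = 5.000
Arc 6: start y=0.000, vy=5.000 → t=1.000, apex=1.250, x_land=79.616, impact vy=-5.000
  bounce: vy ← 0.75·5.000 = 3.750
Arc 7: start y=0.000, vy=3.750 → t=0.750, apex=0.703, x_land=84.071, impact vy=-3.750
  bounce: vy ← 0.75·3.750 = 2.813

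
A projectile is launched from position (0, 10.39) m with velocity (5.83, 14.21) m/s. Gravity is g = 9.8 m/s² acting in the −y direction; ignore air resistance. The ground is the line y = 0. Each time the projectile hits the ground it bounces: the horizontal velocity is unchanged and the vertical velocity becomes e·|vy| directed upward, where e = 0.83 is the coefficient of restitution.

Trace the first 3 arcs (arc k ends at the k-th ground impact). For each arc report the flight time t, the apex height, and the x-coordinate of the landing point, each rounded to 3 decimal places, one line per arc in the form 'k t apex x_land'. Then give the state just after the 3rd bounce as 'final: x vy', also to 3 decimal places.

1 3.505 20.692 20.434
2 3.411 14.255 40.322
3 2.831 9.820 56.828
final: 56.828 11.515

Arc 1: start y=10.390, vy=14.210 → t=3.505, apex=20.692, x_land=20.434, impact vy=-20.139
  bounce: vy ← 0.83·20.139 = 16.715
Arc 2: start y=0.000, vy=16.715 → t=3.411, apex=14.255, x_land=40.322, impact vy=-16.715
  bounce: vy ← 0.83·16.715 = 13.874
Arc 3: start y=0.000, vy=13.874 → t=2.831, apex=9.820, x_land=56.828, impact vy=-13.874
  bounce: vy ← 0.83·13.874 = 11.515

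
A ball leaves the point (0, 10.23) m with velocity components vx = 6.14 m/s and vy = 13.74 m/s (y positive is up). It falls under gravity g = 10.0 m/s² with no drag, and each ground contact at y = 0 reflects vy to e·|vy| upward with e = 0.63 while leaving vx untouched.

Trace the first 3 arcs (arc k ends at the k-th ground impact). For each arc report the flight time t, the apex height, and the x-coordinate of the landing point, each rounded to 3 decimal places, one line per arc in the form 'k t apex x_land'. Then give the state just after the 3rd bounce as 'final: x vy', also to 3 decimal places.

1 3.357 19.669 20.614
2 2.499 7.807 35.959
3 1.574 3.099 45.626
final: 45.626 4.959

Arc 1: start y=10.230, vy=13.740 → t=3.357, apex=19.669, x_land=20.614, impact vy=-19.834
  bounce: vy ← 0.63·19.834 = 12.495
Arc 2: start y=0.000, vy=12.495 → t=2.499, apex=7.807, x_land=35.959, impact vy=-12.495
  bounce: vy ← 0.63·12.495 = 7.872
Arc 3: start y=0.000, vy=7.872 → t=1.574, apex=3.099, x_land=45.626, impact vy=-7.872
  bounce: vy ← 0.63·7.872 = 4.959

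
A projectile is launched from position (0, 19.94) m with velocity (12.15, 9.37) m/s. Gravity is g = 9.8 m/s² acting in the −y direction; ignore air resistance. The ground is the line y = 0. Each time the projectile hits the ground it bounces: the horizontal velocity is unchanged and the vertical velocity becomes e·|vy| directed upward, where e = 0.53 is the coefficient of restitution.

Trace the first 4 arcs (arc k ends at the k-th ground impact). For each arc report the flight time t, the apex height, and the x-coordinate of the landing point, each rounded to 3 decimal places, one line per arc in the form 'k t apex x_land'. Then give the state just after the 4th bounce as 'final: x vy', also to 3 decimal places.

1 3.189 24.419 38.740
2 2.366 6.859 67.491
3 1.254 1.927 82.729
4 0.665 0.541 90.805
final: 90.805 1.726

Arc 1: start y=19.940, vy=9.370 → t=3.189, apex=24.419, x_land=38.740, impact vy=-21.877
  bounce: vy ← 0.53·21.877 = 11.595
Arc 2: start y=0.000, vy=11.595 → t=2.366, apex=6.859, x_land=67.491, impact vy=-11.595
  bounce: vy ← 0.53·11.595 = 6.145
Arc 3: start y=0.000, vy=6.145 → t=1.254, apex=1.927, x_land=82.729, impact vy=-6.145
  bounce: vy ← 0.53·6.145 = 3.257
Arc 4: start y=0.000, vy=3.257 → t=0.665, apex=0.541, x_land=90.805, impact vy=-3.257
  bounce: vy ← 0.53·3.257 = 1.726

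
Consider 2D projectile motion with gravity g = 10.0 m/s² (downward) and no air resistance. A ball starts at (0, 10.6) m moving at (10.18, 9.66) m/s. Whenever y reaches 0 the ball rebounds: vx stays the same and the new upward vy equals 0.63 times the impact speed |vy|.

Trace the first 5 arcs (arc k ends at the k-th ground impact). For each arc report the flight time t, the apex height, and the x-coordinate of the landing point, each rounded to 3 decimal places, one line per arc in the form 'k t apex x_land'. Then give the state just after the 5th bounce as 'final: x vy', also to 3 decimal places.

Arc 1: start y=10.600, vy=9.660 → t=2.713, apex=15.266, x_land=27.622, impact vy=-17.473
  bounce: vy ← 0.63·17.473 = 11.008
Arc 2: start y=0.000, vy=11.008 → t=2.202, apex=6.059, x_land=50.034, impact vy=-11.008
  bounce: vy ← 0.63·11.008 = 6.935
Arc 3: start y=0.000, vy=6.935 → t=1.387, apex=2.405, x_land=64.154, impact vy=-6.935
  bounce: vy ← 0.63·6.935 = 4.369
Arc 4: start y=0.000, vy=4.369 → t=0.874, apex=0.954, x_land=73.050, impact vy=-4.369
  bounce: vy ← 0.63·4.369 = 2.753
Arc 5: start y=0.000, vy=2.753 → t=0.551, apex=0.379, x_land=78.654, impact vy=-2.753
  bounce: vy ← 0.63·2.753 = 1.734

1 2.713 15.266 27.622
2 2.202 6.059 50.034
3 1.387 2.405 64.154
4 0.874 0.954 73.050
5 0.551 0.379 78.654
final: 78.654 1.734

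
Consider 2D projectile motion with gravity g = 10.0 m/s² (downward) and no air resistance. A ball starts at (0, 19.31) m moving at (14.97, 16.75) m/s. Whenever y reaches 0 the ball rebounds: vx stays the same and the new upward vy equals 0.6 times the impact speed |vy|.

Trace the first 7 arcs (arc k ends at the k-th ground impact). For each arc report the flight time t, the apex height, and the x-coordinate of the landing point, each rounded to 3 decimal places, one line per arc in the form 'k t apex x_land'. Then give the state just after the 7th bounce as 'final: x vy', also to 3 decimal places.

1 4.257 33.338 63.730
2 3.099 12.002 110.116
3 1.859 4.321 137.948
4 1.115 1.555 154.647
5 0.669 0.560 164.666
6 0.402 0.202 170.678
7 0.241 0.073 174.285
final: 174.285 0.723

Arc 1: start y=19.310, vy=16.750 → t=4.257, apex=33.338, x_land=63.730, impact vy=-25.822
  bounce: vy ← 0.6·25.822 = 15.493
Arc 2: start y=0.000, vy=15.493 → t=3.099, apex=12.002, x_land=110.116, impact vy=-15.493
  bounce: vy ← 0.6·15.493 = 9.296
Arc 3: start y=0.000, vy=9.296 → t=1.859, apex=4.321, x_land=137.948, impact vy=-9.296
  bounce: vy ← 0.6·9.296 = 5.577
Arc 4: start y=0.000, vy=5.577 → t=1.115, apex=1.555, x_land=154.647, impact vy=-5.577
  bounce: vy ← 0.6·5.577 = 3.346
Arc 5: start y=0.000, vy=3.346 → t=0.669, apex=0.560, x_land=164.666, impact vy=-3.346
  bounce: vy ← 0.6·3.346 = 2.008
Arc 6: start y=0.000, vy=2.008 → t=0.402, apex=0.202, x_land=170.678, impact vy=-2.008
  bounce: vy ← 0.6·2.008 = 1.205
Arc 7: start y=0.000, vy=1.205 → t=0.241, apex=0.073, x_land=174.285, impact vy=-1.205
  bounce: vy ← 0.6·1.205 = 0.723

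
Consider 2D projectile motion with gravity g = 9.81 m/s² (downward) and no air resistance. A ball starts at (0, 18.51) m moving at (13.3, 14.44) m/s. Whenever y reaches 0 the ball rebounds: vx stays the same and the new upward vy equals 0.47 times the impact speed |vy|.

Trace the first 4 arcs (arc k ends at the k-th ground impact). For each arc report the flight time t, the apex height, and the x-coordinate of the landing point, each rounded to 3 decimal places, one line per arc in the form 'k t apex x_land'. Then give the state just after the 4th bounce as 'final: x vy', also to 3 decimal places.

1 3.909 29.138 51.993
2 2.291 6.436 82.464
3 1.077 1.422 96.786
4 0.506 0.314 103.517
final: 103.517 1.167

Arc 1: start y=18.510, vy=14.440 → t=3.909, apex=29.138, x_land=51.993, impact vy=-23.910
  bounce: vy ← 0.47·23.910 = 11.238
Arc 2: start y=0.000, vy=11.238 → t=2.291, apex=6.436, x_land=82.464, impact vy=-11.238
  bounce: vy ← 0.47·11.238 = 5.282
Arc 3: start y=0.000, vy=5.282 → t=1.077, apex=1.422, x_land=96.786, impact vy=-5.282
  bounce: vy ← 0.47·5.282 = 2.482
Arc 4: start y=0.000, vy=2.482 → t=0.506, apex=0.314, x_land=103.517, impact vy=-2.482
  bounce: vy ← 0.47·2.482 = 1.167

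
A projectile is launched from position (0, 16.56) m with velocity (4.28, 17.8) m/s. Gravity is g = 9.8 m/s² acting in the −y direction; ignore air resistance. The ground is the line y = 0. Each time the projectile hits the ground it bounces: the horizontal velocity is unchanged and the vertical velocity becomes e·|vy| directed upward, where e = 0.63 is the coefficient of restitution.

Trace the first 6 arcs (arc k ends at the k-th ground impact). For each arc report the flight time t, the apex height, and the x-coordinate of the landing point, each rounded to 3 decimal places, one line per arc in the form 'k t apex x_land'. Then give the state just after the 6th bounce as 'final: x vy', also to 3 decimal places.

Arc 1: start y=16.560, vy=17.800 → t=4.401, apex=32.725, x_land=18.835, impact vy=-25.326
  bounce: vy ← 0.63·25.326 = 15.956
Arc 2: start y=0.000, vy=15.956 → t=3.256, apex=12.989, x_land=32.771, impact vy=-15.956
  bounce: vy ← 0.63·15.956 = 10.052
Arc 3: start y=0.000, vy=10.052 → t=2.051, apex=5.155, x_land=41.551, impact vy=-10.052
  bounce: vy ← 0.63·10.052 = 6.333
Arc 4: start y=0.000, vy=6.333 → t=1.292, apex=2.046, x_land=47.083, impact vy=-6.333
  bounce: vy ← 0.63·6.333 = 3.990
Arc 5: start y=0.000, vy=3.990 → t=0.814, apex=0.812, x_land=50.568, impact vy=-3.990
  bounce: vy ← 0.63·3.990 = 2.513
Arc 6: start y=0.000, vy=2.513 → t=0.513, apex=0.322, x_land=52.763, impact vy=-2.513
  bounce: vy ← 0.63·2.513 = 1.583

1 4.401 32.725 18.835
2 3.256 12.989 32.771
3 2.051 5.155 41.551
4 1.292 2.046 47.083
5 0.814 0.812 50.568
6 0.513 0.322 52.763
final: 52.763 1.583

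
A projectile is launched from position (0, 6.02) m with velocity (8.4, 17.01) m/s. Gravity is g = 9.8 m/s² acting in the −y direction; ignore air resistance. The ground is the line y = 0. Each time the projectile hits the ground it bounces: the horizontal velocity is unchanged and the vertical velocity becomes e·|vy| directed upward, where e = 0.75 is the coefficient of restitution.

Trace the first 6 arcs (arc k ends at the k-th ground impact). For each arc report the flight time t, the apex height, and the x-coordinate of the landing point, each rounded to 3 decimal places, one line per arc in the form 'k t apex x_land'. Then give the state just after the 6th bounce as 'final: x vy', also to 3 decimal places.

Arc 1: start y=6.020, vy=17.010 → t=3.795, apex=20.782, x_land=31.879, impact vy=-20.182
  bounce: vy ← 0.75·20.182 = 15.137
Arc 2: start y=0.000, vy=15.137 → t=3.089, apex=11.690, x_land=57.828, impact vy=-15.137
  bounce: vy ← 0.75·15.137 = 11.353
Arc 3: start y=0.000, vy=11.353 → t=2.317, apex=6.576, x_land=77.290, impact vy=-11.353
  bounce: vy ← 0.75·11.353 = 8.514
Arc 4: start y=0.000, vy=8.514 → t=1.738, apex=3.699, x_land=91.886, impact vy=-8.514
  bounce: vy ← 0.75·8.514 = 6.386
Arc 5: start y=0.000, vy=6.386 → t=1.303, apex=2.081, x_land=102.833, impact vy=-6.386
  bounce: vy ← 0.75·6.386 = 4.789
Arc 6: start y=0.000, vy=4.789 → t=0.977, apex=1.170, x_land=111.044, impact vy=-4.789
  bounce: vy ← 0.75·4.789 = 3.592

1 3.795 20.782 31.879
2 3.089 11.690 57.828
3 2.317 6.576 77.290
4 1.738 3.699 91.886
5 1.303 2.081 102.833
6 0.977 1.170 111.044
final: 111.044 3.592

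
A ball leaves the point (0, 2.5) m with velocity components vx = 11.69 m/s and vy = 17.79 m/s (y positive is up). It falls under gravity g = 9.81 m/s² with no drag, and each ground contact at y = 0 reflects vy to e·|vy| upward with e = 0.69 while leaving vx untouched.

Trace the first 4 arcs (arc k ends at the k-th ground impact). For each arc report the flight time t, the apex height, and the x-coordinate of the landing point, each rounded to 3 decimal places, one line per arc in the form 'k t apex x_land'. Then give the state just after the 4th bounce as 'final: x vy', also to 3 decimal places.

Arc 1: start y=2.500, vy=17.790 → t=3.762, apex=18.631, x_land=43.982, impact vy=-19.119
  bounce: vy ← 0.69·19.119 = 13.192
Arc 2: start y=0.000, vy=13.192 → t=2.690, apex=8.870, x_land=75.423, impact vy=-13.192
  bounce: vy ← 0.69·13.192 = 9.103
Arc 3: start y=0.000, vy=9.103 → t=1.856, apex=4.223, x_land=97.117, impact vy=-9.103
  bounce: vy ← 0.69·9.103 = 6.281
Arc 4: start y=0.000, vy=6.281 → t=1.280, apex=2.011, x_land=112.085, impact vy=-6.281
  bounce: vy ← 0.69·6.281 = 4.334

1 3.762 18.631 43.982
2 2.690 8.870 75.423
3 1.856 4.223 97.117
4 1.280 2.011 112.085
final: 112.085 4.334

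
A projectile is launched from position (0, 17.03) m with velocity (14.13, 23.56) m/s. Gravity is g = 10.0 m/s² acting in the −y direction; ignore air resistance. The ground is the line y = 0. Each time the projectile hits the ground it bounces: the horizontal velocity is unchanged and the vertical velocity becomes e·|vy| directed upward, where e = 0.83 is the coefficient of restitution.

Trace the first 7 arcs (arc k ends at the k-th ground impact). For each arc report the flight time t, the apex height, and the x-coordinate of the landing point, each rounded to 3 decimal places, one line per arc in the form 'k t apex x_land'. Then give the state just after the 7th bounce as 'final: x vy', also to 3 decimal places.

Arc 1: start y=17.030, vy=23.560 → t=5.349, apex=44.784, x_land=75.578, impact vy=-29.928
  bounce: vy ← 0.83·29.928 = 24.840
Arc 2: start y=0.000, vy=24.840 → t=4.968, apex=30.851, x_land=145.776, impact vy=-24.840
  bounce: vy ← 0.83·24.840 = 20.617
Arc 3: start y=0.000, vy=20.617 → t=4.123, apex=21.254, x_land=204.041, impact vy=-20.617
  bounce: vy ← 0.83·20.617 = 17.112
Arc 4: start y=0.000, vy=17.112 → t=3.422, apex=14.642, x_land=252.400, impact vy=-17.112
  bounce: vy ← 0.83·17.112 = 14.203
Arc 5: start y=0.000, vy=14.203 → t=2.841, apex=10.087, x_land=292.539, impact vy=-14.203
  bounce: vy ← 0.83·14.203 = 11.789
Arc 6: start y=0.000, vy=11.789 → t=2.358, apex=6.949, x_land=325.853, impact vy=-11.789
  bounce: vy ← 0.83·11.789 = 9.785
Arc 7: start y=0.000, vy=9.785 → t=1.957, apex=4.787, x_land=353.505, impact vy=-9.785
  bounce: vy ← 0.83·9.785 = 8.121

1 5.349 44.784 75.578
2 4.968 30.851 145.776
3 4.123 21.254 204.041
4 3.422 14.642 252.400
5 2.841 10.087 292.539
6 2.358 6.949 325.853
7 1.957 4.787 353.505
final: 353.505 8.121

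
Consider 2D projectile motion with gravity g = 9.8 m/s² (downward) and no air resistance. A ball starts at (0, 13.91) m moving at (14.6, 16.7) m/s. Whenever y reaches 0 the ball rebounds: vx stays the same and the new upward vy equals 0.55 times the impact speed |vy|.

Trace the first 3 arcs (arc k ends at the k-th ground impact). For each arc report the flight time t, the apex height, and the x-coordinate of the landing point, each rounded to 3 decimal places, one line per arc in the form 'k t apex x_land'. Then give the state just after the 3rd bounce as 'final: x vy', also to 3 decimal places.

Arc 1: start y=13.910, vy=16.700 → t=4.100, apex=28.139, x_land=59.867, impact vy=-23.485
  bounce: vy ← 0.55·23.485 = 12.917
Arc 2: start y=0.000, vy=12.917 → t=2.636, apex=8.512, x_land=98.353, impact vy=-12.917
  bounce: vy ← 0.55·12.917 = 7.104
Arc 3: start y=0.000, vy=7.104 → t=1.450, apex=2.575, x_land=119.520, impact vy=-7.104
  bounce: vy ← 0.55·7.104 = 3.907

1 4.100 28.139 59.867
2 2.636 8.512 98.353
3 1.450 2.575 119.520
final: 119.520 3.907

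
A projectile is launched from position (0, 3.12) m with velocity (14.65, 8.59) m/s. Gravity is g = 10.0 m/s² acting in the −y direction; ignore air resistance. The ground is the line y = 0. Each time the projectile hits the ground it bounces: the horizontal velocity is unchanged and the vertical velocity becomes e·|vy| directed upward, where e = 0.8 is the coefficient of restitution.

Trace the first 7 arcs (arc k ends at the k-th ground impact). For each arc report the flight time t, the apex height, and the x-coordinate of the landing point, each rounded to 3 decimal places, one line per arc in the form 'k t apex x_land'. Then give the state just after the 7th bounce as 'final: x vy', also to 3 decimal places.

1 2.026 6.809 29.681
2 1.867 4.358 57.035
3 1.494 2.789 78.919
4 1.195 1.785 96.426
5 0.956 1.142 110.431
6 0.765 0.731 121.635
7 0.612 0.468 130.599
final: 130.599 2.447

Arc 1: start y=3.120, vy=8.590 → t=2.026, apex=6.809, x_land=29.681, impact vy=-11.670
  bounce: vy ← 0.8·11.670 = 9.336
Arc 2: start y=0.000, vy=9.336 → t=1.867, apex=4.358, x_land=57.035, impact vy=-9.336
  bounce: vy ← 0.8·9.336 = 7.469
Arc 3: start y=0.000, vy=7.469 → t=1.494, apex=2.789, x_land=78.919, impact vy=-7.469
  bounce: vy ← 0.8·7.469 = 5.975
Arc 4: start y=0.000, vy=5.975 → t=1.195, apex=1.785, x_land=96.426, impact vy=-5.975
  bounce: vy ← 0.8·5.975 = 4.780
Arc 5: start y=0.000, vy=4.780 → t=0.956, apex=1.142, x_land=110.431, impact vy=-4.780
  bounce: vy ← 0.8·4.780 = 3.824
Arc 6: start y=0.000, vy=3.824 → t=0.765, apex=0.731, x_land=121.635, impact vy=-3.824
  bounce: vy ← 0.8·3.824 = 3.059
Arc 7: start y=0.000, vy=3.059 → t=0.612, apex=0.468, x_land=130.599, impact vy=-3.059
  bounce: vy ← 0.8·3.059 = 2.447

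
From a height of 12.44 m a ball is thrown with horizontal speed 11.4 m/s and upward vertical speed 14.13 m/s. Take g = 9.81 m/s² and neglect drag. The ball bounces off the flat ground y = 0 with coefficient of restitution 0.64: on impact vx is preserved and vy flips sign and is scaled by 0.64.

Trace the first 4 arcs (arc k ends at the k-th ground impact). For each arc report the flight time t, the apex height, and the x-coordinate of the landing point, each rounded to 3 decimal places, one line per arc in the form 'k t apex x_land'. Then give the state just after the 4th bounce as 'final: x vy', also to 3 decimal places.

1 3.588 22.616 40.899
2 2.749 9.264 72.232
3 1.759 3.794 92.286
4 1.126 1.554 105.120
final: 105.120 3.534

Arc 1: start y=12.440, vy=14.130 → t=3.588, apex=22.616, x_land=40.899, impact vy=-21.065
  bounce: vy ← 0.64·21.065 = 13.482
Arc 2: start y=0.000, vy=13.482 → t=2.749, apex=9.264, x_land=72.232, impact vy=-13.482
  bounce: vy ← 0.64·13.482 = 8.628
Arc 3: start y=0.000, vy=8.628 → t=1.759, apex=3.794, x_land=92.286, impact vy=-8.628
  bounce: vy ← 0.64·8.628 = 5.522
Arc 4: start y=0.000, vy=5.522 → t=1.126, apex=1.554, x_land=105.120, impact vy=-5.522
  bounce: vy ← 0.64·5.522 = 3.534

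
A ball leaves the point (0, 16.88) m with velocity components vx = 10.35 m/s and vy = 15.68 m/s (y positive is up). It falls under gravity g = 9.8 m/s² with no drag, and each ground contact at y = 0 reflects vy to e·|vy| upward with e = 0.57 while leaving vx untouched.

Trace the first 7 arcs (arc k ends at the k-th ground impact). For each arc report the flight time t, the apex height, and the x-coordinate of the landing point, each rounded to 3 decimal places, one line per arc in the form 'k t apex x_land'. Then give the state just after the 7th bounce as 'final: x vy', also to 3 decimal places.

1 4.050 29.424 41.923
2 2.794 9.560 70.836
3 1.592 3.106 87.316
4 0.908 1.009 96.710
5 0.517 0.328 102.065
6 0.295 0.107 105.117
7 0.168 0.035 106.857
final: 106.857 0.469

Arc 1: start y=16.880, vy=15.680 → t=4.050, apex=29.424, x_land=41.923, impact vy=-24.015
  bounce: vy ← 0.57·24.015 = 13.688
Arc 2: start y=0.000, vy=13.688 → t=2.794, apex=9.560, x_land=70.836, impact vy=-13.688
  bounce: vy ← 0.57·13.688 = 7.802
Arc 3: start y=0.000, vy=7.802 → t=1.592, apex=3.106, x_land=87.316, impact vy=-7.802
  bounce: vy ← 0.57·7.802 = 4.447
Arc 4: start y=0.000, vy=4.447 → t=0.908, apex=1.009, x_land=96.710, impact vy=-4.447
  bounce: vy ← 0.57·4.447 = 2.535
Arc 5: start y=0.000, vy=2.535 → t=0.517, apex=0.328, x_land=102.065, impact vy=-2.535
  bounce: vy ← 0.57·2.535 = 1.445
Arc 6: start y=0.000, vy=1.445 → t=0.295, apex=0.107, x_land=105.117, impact vy=-1.445
  bounce: vy ← 0.57·1.445 = 0.824
Arc 7: start y=0.000, vy=0.824 → t=0.168, apex=0.035, x_land=106.857, impact vy=-0.824
  bounce: vy ← 0.57·0.824 = 0.469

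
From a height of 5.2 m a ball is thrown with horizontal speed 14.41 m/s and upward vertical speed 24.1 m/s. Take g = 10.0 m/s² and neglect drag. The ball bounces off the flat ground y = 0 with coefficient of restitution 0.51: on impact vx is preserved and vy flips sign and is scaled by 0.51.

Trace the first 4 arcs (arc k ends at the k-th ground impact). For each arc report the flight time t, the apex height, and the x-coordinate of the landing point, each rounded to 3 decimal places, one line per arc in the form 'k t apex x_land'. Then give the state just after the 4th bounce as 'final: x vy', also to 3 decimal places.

Arc 1: start y=5.200, vy=24.100 → t=5.027, apex=34.241, x_land=72.437, impact vy=-26.169
  bounce: vy ← 0.51·26.169 = 13.346
Arc 2: start y=0.000, vy=13.346 → t=2.669, apex=8.906, x_land=110.901, impact vy=-13.346
  bounce: vy ← 0.51·13.346 = 6.807
Arc 3: start y=0.000, vy=6.807 → t=1.361, apex=2.316, x_land=130.517, impact vy=-6.807
  bounce: vy ← 0.51·6.807 = 3.471
Arc 4: start y=0.000, vy=3.471 → t=0.694, apex=0.603, x_land=140.522, impact vy=-3.471
  bounce: vy ← 0.51·3.471 = 1.770

1 5.027 34.241 72.437
2 2.669 8.906 110.901
3 1.361 2.316 130.517
4 0.694 0.603 140.522
final: 140.522 1.770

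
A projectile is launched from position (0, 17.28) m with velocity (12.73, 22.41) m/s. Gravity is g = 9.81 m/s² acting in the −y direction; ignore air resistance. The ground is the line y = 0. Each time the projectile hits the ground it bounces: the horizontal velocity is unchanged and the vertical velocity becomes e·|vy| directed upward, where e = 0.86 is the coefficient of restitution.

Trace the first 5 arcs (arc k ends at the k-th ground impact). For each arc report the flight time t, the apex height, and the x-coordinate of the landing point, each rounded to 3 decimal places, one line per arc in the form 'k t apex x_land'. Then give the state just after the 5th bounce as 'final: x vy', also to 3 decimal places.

Arc 1: start y=17.280, vy=22.410 → t=5.241, apex=42.877, x_land=66.718, impact vy=-29.004
  bounce: vy ← 0.86·29.004 = 24.944
Arc 2: start y=0.000, vy=24.944 → t=5.085, apex=31.712, x_land=131.454, impact vy=-24.944
  bounce: vy ← 0.86·24.944 = 21.451
Arc 3: start y=0.000, vy=21.451 → t=4.373, apex=23.454, x_land=187.127, impact vy=-21.451
  bounce: vy ← 0.86·21.451 = 18.448
Arc 4: start y=0.000, vy=18.448 → t=3.761, apex=17.347, x_land=235.007, impact vy=-18.448
  bounce: vy ← 0.86·18.448 = 15.866
Arc 5: start y=0.000, vy=15.866 → t=3.235, apex=12.829, x_land=276.182, impact vy=-15.866
  bounce: vy ← 0.86·15.866 = 13.644

1 5.241 42.877 66.718
2 5.085 31.712 131.454
3 4.373 23.454 187.127
4 3.761 17.347 235.007
5 3.235 12.829 276.182
final: 276.182 13.644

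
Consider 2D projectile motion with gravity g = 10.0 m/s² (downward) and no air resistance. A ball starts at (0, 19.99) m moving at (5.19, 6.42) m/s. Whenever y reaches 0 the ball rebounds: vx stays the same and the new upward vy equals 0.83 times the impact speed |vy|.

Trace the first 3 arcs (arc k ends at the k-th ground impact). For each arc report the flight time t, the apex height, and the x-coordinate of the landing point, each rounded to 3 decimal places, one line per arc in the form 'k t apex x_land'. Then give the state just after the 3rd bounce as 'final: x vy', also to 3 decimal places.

1 2.742 22.051 14.231
2 3.486 15.191 32.324
3 2.893 10.465 47.341
final: 47.341 12.008

Arc 1: start y=19.990, vy=6.420 → t=2.742, apex=22.051, x_land=14.231, impact vy=-21.000
  bounce: vy ← 0.83·21.000 = 17.430
Arc 2: start y=0.000, vy=17.430 → t=3.486, apex=15.191, x_land=32.324, impact vy=-17.430
  bounce: vy ← 0.83·17.430 = 14.467
Arc 3: start y=0.000, vy=14.467 → t=2.893, apex=10.465, x_land=47.341, impact vy=-14.467
  bounce: vy ← 0.83·14.467 = 12.008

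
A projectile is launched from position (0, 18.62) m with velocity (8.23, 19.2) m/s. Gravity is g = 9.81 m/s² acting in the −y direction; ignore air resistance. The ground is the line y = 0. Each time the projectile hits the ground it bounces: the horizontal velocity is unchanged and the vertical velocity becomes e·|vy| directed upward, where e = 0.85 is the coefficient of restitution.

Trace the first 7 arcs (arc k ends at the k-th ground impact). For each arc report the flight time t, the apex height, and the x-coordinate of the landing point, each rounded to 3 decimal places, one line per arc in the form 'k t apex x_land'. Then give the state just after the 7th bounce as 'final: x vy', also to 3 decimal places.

Arc 1: start y=18.620, vy=19.200 → t=4.719, apex=37.409, x_land=38.836, impact vy=-27.092
  bounce: vy ← 0.85·27.092 = 23.028
Arc 2: start y=0.000, vy=23.028 → t=4.695, apex=27.028, x_land=77.474, impact vy=-23.028
  bounce: vy ← 0.85·23.028 = 19.574
Arc 3: start y=0.000, vy=19.574 → t=3.991, apex=19.528, x_land=110.317, impact vy=-19.574
  bounce: vy ← 0.85·19.574 = 16.638
Arc 4: start y=0.000, vy=16.638 → t=3.392, apex=14.109, x_land=138.233, impact vy=-16.638
  bounce: vy ← 0.85·16.638 = 14.142
Arc 5: start y=0.000, vy=14.142 → t=2.883, apex=10.194, x_land=161.962, impact vy=-14.142
  bounce: vy ← 0.85·14.142 = 12.021
Arc 6: start y=0.000, vy=12.021 → t=2.451, apex=7.365, x_land=182.131, impact vy=-12.021
  bounce: vy ← 0.85·12.021 = 10.218
Arc 7: start y=0.000, vy=10.218 → t=2.083, apex=5.321, x_land=199.275, impact vy=-10.218
  bounce: vy ← 0.85·10.218 = 8.685

1 4.719 37.409 38.836
2 4.695 27.028 77.474
3 3.991 19.528 110.317
4 3.392 14.109 138.233
5 2.883 10.194 161.962
6 2.451 7.365 182.131
7 2.083 5.321 199.275
final: 199.275 8.685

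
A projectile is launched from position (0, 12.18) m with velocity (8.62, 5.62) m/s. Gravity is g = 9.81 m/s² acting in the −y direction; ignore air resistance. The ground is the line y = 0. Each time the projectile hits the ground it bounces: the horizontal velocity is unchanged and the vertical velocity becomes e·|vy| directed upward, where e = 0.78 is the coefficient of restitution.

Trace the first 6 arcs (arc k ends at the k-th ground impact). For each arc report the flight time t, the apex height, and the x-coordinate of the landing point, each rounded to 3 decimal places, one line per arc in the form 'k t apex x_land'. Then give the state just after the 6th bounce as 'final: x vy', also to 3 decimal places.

1 2.250 13.790 19.392
2 2.616 8.390 41.939
3 2.040 5.104 59.525
4 1.591 3.105 73.243
5 1.241 1.889 83.943
6 0.968 1.149 92.289
final: 92.289 3.704

Arc 1: start y=12.180, vy=5.620 → t=2.250, apex=13.790, x_land=19.392, impact vy=-16.449
  bounce: vy ← 0.78·16.449 = 12.830
Arc 2: start y=0.000, vy=12.830 → t=2.616, apex=8.390, x_land=41.939, impact vy=-12.830
  bounce: vy ← 0.78·12.830 = 10.007
Arc 3: start y=0.000, vy=10.007 → t=2.040, apex=5.104, x_land=59.525, impact vy=-10.007
  bounce: vy ← 0.78·10.007 = 7.806
Arc 4: start y=0.000, vy=7.806 → t=1.591, apex=3.105, x_land=73.243, impact vy=-7.806
  bounce: vy ← 0.78·7.806 = 6.088
Arc 5: start y=0.000, vy=6.088 → t=1.241, apex=1.889, x_land=83.943, impact vy=-6.088
  bounce: vy ← 0.78·6.088 = 4.749
Arc 6: start y=0.000, vy=4.749 → t=0.968, apex=1.149, x_land=92.289, impact vy=-4.749
  bounce: vy ← 0.78·4.749 = 3.704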